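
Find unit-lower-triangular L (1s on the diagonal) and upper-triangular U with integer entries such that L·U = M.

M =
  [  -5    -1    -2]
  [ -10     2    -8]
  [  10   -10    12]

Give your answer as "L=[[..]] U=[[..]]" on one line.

  R1 -= 2·R0 → [0,4,-4]
  R2 -= -2·R0 → [0,-12,8]
  R2 -= -3·R1 → [0,0,-4]

L=[[1,0,0],[2,1,0],[-2,-3,1]] U=[[-5,-1,-2],[0,4,-4],[0,0,-4]]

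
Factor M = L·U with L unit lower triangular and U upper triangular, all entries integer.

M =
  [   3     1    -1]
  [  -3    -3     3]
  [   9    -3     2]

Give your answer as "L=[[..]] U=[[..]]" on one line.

  R1 -= -1·R0 → [0,-2,2]
  R2 -= 3·R0 → [0,-6,5]
  R2 -= 3·R1 → [0,0,-1]

L=[[1,0,0],[-1,1,0],[3,3,1]] U=[[3,1,-1],[0,-2,2],[0,0,-1]]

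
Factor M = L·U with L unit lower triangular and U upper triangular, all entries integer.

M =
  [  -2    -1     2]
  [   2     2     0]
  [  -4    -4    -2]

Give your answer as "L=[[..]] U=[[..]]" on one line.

  row1 -= -1·row0 → [0,1,2]
  row2 -= 2·row0 → [0,-2,-6]
  row2 -= -2·row1 → [0,0,-2]

L=[[1,0,0],[-1,1,0],[2,-2,1]] U=[[-2,-1,2],[0,1,2],[0,0,-2]]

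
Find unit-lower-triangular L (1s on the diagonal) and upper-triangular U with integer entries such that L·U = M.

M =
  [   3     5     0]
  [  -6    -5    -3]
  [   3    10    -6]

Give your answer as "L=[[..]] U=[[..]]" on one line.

  R1 -= -2·R0 → [0,5,-3]
  R2 -= 1·R0 → [0,5,-6]
  R2 -= 1·R1 → [0,0,-3]

L=[[1,0,0],[-2,1,0],[1,1,1]] U=[[3,5,0],[0,5,-3],[0,0,-3]]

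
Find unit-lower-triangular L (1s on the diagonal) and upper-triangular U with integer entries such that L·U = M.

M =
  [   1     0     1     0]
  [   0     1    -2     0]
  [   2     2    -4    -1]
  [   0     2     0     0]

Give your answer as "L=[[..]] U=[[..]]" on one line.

L=[[1,0,0,0],[0,1,0,0],[2,2,1,0],[0,2,-2,1]] U=[[1,0,1,0],[0,1,-2,0],[0,0,-2,-1],[0,0,0,-2]]

  row1 -= 0·row0 → [0,1,-2,0]
  row2 -= 2·row0 → [0,2,-6,-1]
  row3 -= 0·row0 → [0,2,0,0]
  row2 -= 2·row1 → [0,0,-2,-1]
  row3 -= 2·row1 → [0,0,4,0]
  row3 -= -2·row2 → [0,0,0,-2]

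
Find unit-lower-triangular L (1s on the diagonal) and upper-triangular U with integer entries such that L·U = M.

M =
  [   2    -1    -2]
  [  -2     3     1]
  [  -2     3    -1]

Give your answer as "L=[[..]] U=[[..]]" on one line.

L=[[1,0,0],[-1,1,0],[-1,1,1]] U=[[2,-1,-2],[0,2,-1],[0,0,-2]]

  R1 -= -1·R0 → [0,2,-1]
  R2 -= -1·R0 → [0,2,-3]
  R2 -= 1·R1 → [0,0,-2]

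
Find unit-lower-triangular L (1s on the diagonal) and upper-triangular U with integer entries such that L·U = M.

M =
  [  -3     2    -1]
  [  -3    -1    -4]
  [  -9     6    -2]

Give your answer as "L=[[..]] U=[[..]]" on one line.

L=[[1,0,0],[1,1,0],[3,0,1]] U=[[-3,2,-1],[0,-3,-3],[0,0,1]]

  R1 -= 1·R0 → [0,-3,-3]
  R2 -= 3·R0 → [0,0,1]
  R2 -= 0·R1 → [0,0,1]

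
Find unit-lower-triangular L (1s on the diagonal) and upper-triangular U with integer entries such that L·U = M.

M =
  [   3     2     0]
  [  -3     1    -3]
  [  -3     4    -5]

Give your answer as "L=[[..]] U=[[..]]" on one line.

  r1 -= -1·r0 → [0,3,-3]
  r2 -= -1·r0 → [0,6,-5]
  r2 -= 2·r1 → [0,0,1]

L=[[1,0,0],[-1,1,0],[-1,2,1]] U=[[3,2,0],[0,3,-3],[0,0,1]]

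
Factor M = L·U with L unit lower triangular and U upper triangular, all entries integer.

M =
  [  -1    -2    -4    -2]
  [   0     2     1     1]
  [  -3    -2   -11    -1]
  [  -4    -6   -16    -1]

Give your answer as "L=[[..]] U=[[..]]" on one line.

L=[[1,0,0,0],[0,1,0,0],[3,2,1,0],[4,1,1,1]] U=[[-1,-2,-4,-2],[0,2,1,1],[0,0,-1,3],[0,0,0,3]]

  row1 -= 0·row0 → [0,2,1,1]
  row2 -= 3·row0 → [0,4,1,5]
  row3 -= 4·row0 → [0,2,0,7]
  row2 -= 2·row1 → [0,0,-1,3]
  row3 -= 1·row1 → [0,0,-1,6]
  row3 -= 1·row2 → [0,0,0,3]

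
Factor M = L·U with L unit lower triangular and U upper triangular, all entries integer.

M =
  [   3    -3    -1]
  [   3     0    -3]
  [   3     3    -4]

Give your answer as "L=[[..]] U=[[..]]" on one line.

  r1 -= 1·r0 → [0,3,-2]
  r2 -= 1·r0 → [0,6,-3]
  r2 -= 2·r1 → [0,0,1]

L=[[1,0,0],[1,1,0],[1,2,1]] U=[[3,-3,-1],[0,3,-2],[0,0,1]]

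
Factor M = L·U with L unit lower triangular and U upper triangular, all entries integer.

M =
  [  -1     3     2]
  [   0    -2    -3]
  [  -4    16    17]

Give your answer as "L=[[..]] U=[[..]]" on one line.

L=[[1,0,0],[0,1,0],[4,-2,1]] U=[[-1,3,2],[0,-2,-3],[0,0,3]]

  row1 -= 0·row0 → [0,-2,-3]
  row2 -= 4·row0 → [0,4,9]
  row2 -= -2·row1 → [0,0,3]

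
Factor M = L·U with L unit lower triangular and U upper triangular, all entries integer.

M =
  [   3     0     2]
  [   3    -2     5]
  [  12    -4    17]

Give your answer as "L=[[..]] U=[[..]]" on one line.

L=[[1,0,0],[1,1,0],[4,2,1]] U=[[3,0,2],[0,-2,3],[0,0,3]]

  R1 -= 1·R0 → [0,-2,3]
  R2 -= 4·R0 → [0,-4,9]
  R2 -= 2·R1 → [0,0,3]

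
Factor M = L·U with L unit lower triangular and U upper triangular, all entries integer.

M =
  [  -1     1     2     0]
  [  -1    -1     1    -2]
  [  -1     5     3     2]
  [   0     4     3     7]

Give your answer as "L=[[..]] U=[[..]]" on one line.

  r1 -= 1·r0 → [0,-2,-1,-2]
  r2 -= 1·r0 → [0,4,1,2]
  r3 -= 0·r0 → [0,4,3,7]
  r2 -= -2·r1 → [0,0,-1,-2]
  r3 -= -2·r1 → [0,0,1,3]
  r3 -= -1·r2 → [0,0,0,1]

L=[[1,0,0,0],[1,1,0,0],[1,-2,1,0],[0,-2,-1,1]] U=[[-1,1,2,0],[0,-2,-1,-2],[0,0,-1,-2],[0,0,0,1]]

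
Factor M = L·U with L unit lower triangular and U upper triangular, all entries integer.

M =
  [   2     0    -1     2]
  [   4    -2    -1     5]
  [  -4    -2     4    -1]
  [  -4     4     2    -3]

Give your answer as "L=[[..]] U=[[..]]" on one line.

  r1 -= 2·r0 → [0,-2,1,1]
  r2 -= -2·r0 → [0,-2,2,3]
  r3 -= -2·r0 → [0,4,0,1]
  r2 -= 1·r1 → [0,0,1,2]
  r3 -= -2·r1 → [0,0,2,3]
  r3 -= 2·r2 → [0,0,0,-1]

L=[[1,0,0,0],[2,1,0,0],[-2,1,1,0],[-2,-2,2,1]] U=[[2,0,-1,2],[0,-2,1,1],[0,0,1,2],[0,0,0,-1]]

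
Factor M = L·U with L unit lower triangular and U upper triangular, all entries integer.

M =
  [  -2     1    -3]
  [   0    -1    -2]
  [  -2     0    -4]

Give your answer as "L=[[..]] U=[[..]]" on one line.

  r1 -= 0·r0 → [0,-1,-2]
  r2 -= 1·r0 → [0,-1,-1]
  r2 -= 1·r1 → [0,0,1]

L=[[1,0,0],[0,1,0],[1,1,1]] U=[[-2,1,-3],[0,-1,-2],[0,0,1]]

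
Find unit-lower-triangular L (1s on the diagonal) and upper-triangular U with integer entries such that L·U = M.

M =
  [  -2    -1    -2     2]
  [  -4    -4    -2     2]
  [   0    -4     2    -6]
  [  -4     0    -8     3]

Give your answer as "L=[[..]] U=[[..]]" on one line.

  R1 -= 2·R0 → [0,-2,2,-2]
  R2 -= 0·R0 → [0,-4,2,-6]
  R3 -= 2·R0 → [0,2,-4,-1]
  R2 -= 2·R1 → [0,0,-2,-2]
  R3 -= -1·R1 → [0,0,-2,-3]
  R3 -= 1·R2 → [0,0,0,-1]

L=[[1,0,0,0],[2,1,0,0],[0,2,1,0],[2,-1,1,1]] U=[[-2,-1,-2,2],[0,-2,2,-2],[0,0,-2,-2],[0,0,0,-1]]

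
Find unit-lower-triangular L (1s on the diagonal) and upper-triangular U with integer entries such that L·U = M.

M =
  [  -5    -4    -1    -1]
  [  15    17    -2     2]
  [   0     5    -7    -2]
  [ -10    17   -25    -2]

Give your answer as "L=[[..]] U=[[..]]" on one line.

  r1 -= -3·r0 → [0,5,-5,-1]
  r2 -= 0·r0 → [0,5,-7,-2]
  r3 -= 2·r0 → [0,25,-23,0]
  r2 -= 1·r1 → [0,0,-2,-1]
  r3 -= 5·r1 → [0,0,2,5]
  r3 -= -1·r2 → [0,0,0,4]

L=[[1,0,0,0],[-3,1,0,0],[0,1,1,0],[2,5,-1,1]] U=[[-5,-4,-1,-1],[0,5,-5,-1],[0,0,-2,-1],[0,0,0,4]]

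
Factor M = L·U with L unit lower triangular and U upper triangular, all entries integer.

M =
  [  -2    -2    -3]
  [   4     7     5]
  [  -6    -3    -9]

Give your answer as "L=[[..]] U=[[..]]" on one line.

L=[[1,0,0],[-2,1,0],[3,1,1]] U=[[-2,-2,-3],[0,3,-1],[0,0,1]]

  row1 -= -2·row0 → [0,3,-1]
  row2 -= 3·row0 → [0,3,0]
  row2 -= 1·row1 → [0,0,1]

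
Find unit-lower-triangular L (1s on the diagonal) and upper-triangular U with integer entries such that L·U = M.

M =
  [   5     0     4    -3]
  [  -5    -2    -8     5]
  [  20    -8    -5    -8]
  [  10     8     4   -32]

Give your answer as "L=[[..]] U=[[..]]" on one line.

  R1 -= -1·R0 → [0,-2,-4,2]
  R2 -= 4·R0 → [0,-8,-21,4]
  R3 -= 2·R0 → [0,8,-4,-26]
  R2 -= 4·R1 → [0,0,-5,-4]
  R3 -= -4·R1 → [0,0,-20,-18]
  R3 -= 4·R2 → [0,0,0,-2]

L=[[1,0,0,0],[-1,1,0,0],[4,4,1,0],[2,-4,4,1]] U=[[5,0,4,-3],[0,-2,-4,2],[0,0,-5,-4],[0,0,0,-2]]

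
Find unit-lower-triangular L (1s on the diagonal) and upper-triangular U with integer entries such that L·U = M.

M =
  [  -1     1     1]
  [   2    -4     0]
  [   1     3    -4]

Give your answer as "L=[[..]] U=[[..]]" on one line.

  R1 -= -2·R0 → [0,-2,2]
  R2 -= -1·R0 → [0,4,-3]
  R2 -= -2·R1 → [0,0,1]

L=[[1,0,0],[-2,1,0],[-1,-2,1]] U=[[-1,1,1],[0,-2,2],[0,0,1]]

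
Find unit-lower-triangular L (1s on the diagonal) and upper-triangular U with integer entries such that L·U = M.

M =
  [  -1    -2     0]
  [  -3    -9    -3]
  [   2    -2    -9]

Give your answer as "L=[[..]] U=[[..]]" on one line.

L=[[1,0,0],[3,1,0],[-2,2,1]] U=[[-1,-2,0],[0,-3,-3],[0,0,-3]]

  r1 -= 3·r0 → [0,-3,-3]
  r2 -= -2·r0 → [0,-6,-9]
  r2 -= 2·r1 → [0,0,-3]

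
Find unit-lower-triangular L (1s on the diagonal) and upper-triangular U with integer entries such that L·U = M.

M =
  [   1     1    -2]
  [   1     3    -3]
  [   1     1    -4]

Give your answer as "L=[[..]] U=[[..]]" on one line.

L=[[1,0,0],[1,1,0],[1,0,1]] U=[[1,1,-2],[0,2,-1],[0,0,-2]]

  row1 -= 1·row0 → [0,2,-1]
  row2 -= 1·row0 → [0,0,-2]
  row2 -= 0·row1 → [0,0,-2]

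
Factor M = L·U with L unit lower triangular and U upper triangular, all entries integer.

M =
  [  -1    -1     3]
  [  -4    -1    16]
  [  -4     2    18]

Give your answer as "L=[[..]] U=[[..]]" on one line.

L=[[1,0,0],[4,1,0],[4,2,1]] U=[[-1,-1,3],[0,3,4],[0,0,-2]]

  R1 -= 4·R0 → [0,3,4]
  R2 -= 4·R0 → [0,6,6]
  R2 -= 2·R1 → [0,0,-2]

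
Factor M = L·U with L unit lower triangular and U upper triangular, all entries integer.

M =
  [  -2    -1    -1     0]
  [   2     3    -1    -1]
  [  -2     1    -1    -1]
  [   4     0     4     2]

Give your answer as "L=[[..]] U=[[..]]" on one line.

L=[[1,0,0,0],[-1,1,0,0],[1,1,1,0],[-2,-1,0,1]] U=[[-2,-1,-1,0],[0,2,-2,-1],[0,0,2,0],[0,0,0,1]]

  r1 -= -1·r0 → [0,2,-2,-1]
  r2 -= 1·r0 → [0,2,0,-1]
  r3 -= -2·r0 → [0,-2,2,2]
  r2 -= 1·r1 → [0,0,2,0]
  r3 -= -1·r1 → [0,0,0,1]
  r3 -= 0·r2 → [0,0,0,1]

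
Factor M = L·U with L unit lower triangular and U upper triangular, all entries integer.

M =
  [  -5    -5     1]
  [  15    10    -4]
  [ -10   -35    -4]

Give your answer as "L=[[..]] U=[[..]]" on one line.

L=[[1,0,0],[-3,1,0],[2,5,1]] U=[[-5,-5,1],[0,-5,-1],[0,0,-1]]

  r1 -= -3·r0 → [0,-5,-1]
  r2 -= 2·r0 → [0,-25,-6]
  r2 -= 5·r1 → [0,0,-1]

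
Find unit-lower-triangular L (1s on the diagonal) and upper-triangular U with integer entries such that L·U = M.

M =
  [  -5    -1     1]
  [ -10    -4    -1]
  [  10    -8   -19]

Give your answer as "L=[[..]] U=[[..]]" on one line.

  row1 -= 2·row0 → [0,-2,-3]
  row2 -= -2·row0 → [0,-10,-17]
  row2 -= 5·row1 → [0,0,-2]

L=[[1,0,0],[2,1,0],[-2,5,1]] U=[[-5,-1,1],[0,-2,-3],[0,0,-2]]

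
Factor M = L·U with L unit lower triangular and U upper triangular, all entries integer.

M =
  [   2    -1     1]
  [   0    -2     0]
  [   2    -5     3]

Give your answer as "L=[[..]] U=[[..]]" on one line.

  R1 -= 0·R0 → [0,-2,0]
  R2 -= 1·R0 → [0,-4,2]
  R2 -= 2·R1 → [0,0,2]

L=[[1,0,0],[0,1,0],[1,2,1]] U=[[2,-1,1],[0,-2,0],[0,0,2]]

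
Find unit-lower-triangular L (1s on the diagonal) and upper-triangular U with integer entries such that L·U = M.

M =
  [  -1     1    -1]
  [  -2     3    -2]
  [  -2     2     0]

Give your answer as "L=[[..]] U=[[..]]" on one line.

  R1 -= 2·R0 → [0,1,0]
  R2 -= 2·R0 → [0,0,2]
  R2 -= 0·R1 → [0,0,2]

L=[[1,0,0],[2,1,0],[2,0,1]] U=[[-1,1,-1],[0,1,0],[0,0,2]]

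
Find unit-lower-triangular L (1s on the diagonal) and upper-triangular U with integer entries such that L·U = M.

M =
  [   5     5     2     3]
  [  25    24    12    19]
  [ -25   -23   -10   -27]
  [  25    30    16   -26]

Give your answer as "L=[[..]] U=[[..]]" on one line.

  row1 -= 5·row0 → [0,-1,2,4]
  row2 -= -5·row0 → [0,2,0,-12]
  row3 -= 5·row0 → [0,5,6,-41]
  row2 -= -2·row1 → [0,0,4,-4]
  row3 -= -5·row1 → [0,0,16,-21]
  row3 -= 4·row2 → [0,0,0,-5]

L=[[1,0,0,0],[5,1,0,0],[-5,-2,1,0],[5,-5,4,1]] U=[[5,5,2,3],[0,-1,2,4],[0,0,4,-4],[0,0,0,-5]]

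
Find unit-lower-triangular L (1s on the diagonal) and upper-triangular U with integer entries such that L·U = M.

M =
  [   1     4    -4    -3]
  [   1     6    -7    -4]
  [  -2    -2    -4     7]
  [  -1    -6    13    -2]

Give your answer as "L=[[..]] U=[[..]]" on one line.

L=[[1,0,0,0],[1,1,0,0],[-2,3,1,0],[-1,-1,-2,1]] U=[[1,4,-4,-3],[0,2,-3,-1],[0,0,-3,4],[0,0,0,2]]

  r1 -= 1·r0 → [0,2,-3,-1]
  r2 -= -2·r0 → [0,6,-12,1]
  r3 -= -1·r0 → [0,-2,9,-5]
  r2 -= 3·r1 → [0,0,-3,4]
  r3 -= -1·r1 → [0,0,6,-6]
  r3 -= -2·r2 → [0,0,0,2]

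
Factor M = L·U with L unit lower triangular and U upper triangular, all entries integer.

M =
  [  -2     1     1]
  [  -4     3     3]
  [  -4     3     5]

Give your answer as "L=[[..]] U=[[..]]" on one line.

  R1 -= 2·R0 → [0,1,1]
  R2 -= 2·R0 → [0,1,3]
  R2 -= 1·R1 → [0,0,2]

L=[[1,0,0],[2,1,0],[2,1,1]] U=[[-2,1,1],[0,1,1],[0,0,2]]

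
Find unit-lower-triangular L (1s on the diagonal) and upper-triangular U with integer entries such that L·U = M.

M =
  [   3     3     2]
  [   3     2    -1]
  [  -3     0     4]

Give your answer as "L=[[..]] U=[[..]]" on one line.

L=[[1,0,0],[1,1,0],[-1,-3,1]] U=[[3,3,2],[0,-1,-3],[0,0,-3]]

  row1 -= 1·row0 → [0,-1,-3]
  row2 -= -1·row0 → [0,3,6]
  row2 -= -3·row1 → [0,0,-3]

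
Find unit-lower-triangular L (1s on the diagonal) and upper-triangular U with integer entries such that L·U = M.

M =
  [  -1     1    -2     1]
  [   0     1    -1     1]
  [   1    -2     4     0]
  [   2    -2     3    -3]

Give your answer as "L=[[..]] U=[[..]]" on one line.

L=[[1,0,0,0],[0,1,0,0],[-1,-1,1,0],[-2,0,-1,1]] U=[[-1,1,-2,1],[0,1,-1,1],[0,0,1,2],[0,0,0,1]]

  R1 -= 0·R0 → [0,1,-1,1]
  R2 -= -1·R0 → [0,-1,2,1]
  R3 -= -2·R0 → [0,0,-1,-1]
  R2 -= -1·R1 → [0,0,1,2]
  R3 -= 0·R1 → [0,0,-1,-1]
  R3 -= -1·R2 → [0,0,0,1]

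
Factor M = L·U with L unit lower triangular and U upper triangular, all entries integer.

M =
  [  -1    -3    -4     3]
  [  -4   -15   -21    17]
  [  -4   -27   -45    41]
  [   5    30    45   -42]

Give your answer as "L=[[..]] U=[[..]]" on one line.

L=[[1,0,0,0],[4,1,0,0],[4,5,1,0],[-5,-5,0,1]] U=[[-1,-3,-4,3],[0,-3,-5,5],[0,0,-4,4],[0,0,0,-2]]

  r1 -= 4·r0 → [0,-3,-5,5]
  r2 -= 4·r0 → [0,-15,-29,29]
  r3 -= -5·r0 → [0,15,25,-27]
  r2 -= 5·r1 → [0,0,-4,4]
  r3 -= -5·r1 → [0,0,0,-2]
  r3 -= 0·r2 → [0,0,0,-2]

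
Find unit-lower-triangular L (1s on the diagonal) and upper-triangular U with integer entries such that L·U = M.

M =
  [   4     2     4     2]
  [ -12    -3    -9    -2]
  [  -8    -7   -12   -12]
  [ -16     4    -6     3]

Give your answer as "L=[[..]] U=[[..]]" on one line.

L=[[1,0,0,0],[-3,1,0,0],[-2,-1,1,0],[-4,4,2,1]] U=[[4,2,4,2],[0,3,3,4],[0,0,-1,-4],[0,0,0,3]]

  row1 -= -3·row0 → [0,3,3,4]
  row2 -= -2·row0 → [0,-3,-4,-8]
  row3 -= -4·row0 → [0,12,10,11]
  row2 -= -1·row1 → [0,0,-1,-4]
  row3 -= 4·row1 → [0,0,-2,-5]
  row3 -= 2·row2 → [0,0,0,3]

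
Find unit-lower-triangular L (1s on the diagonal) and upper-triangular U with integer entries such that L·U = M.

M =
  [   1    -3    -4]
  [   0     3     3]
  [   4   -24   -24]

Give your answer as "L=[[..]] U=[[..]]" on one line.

  r1 -= 0·r0 → [0,3,3]
  r2 -= 4·r0 → [0,-12,-8]
  r2 -= -4·r1 → [0,0,4]

L=[[1,0,0],[0,1,0],[4,-4,1]] U=[[1,-3,-4],[0,3,3],[0,0,4]]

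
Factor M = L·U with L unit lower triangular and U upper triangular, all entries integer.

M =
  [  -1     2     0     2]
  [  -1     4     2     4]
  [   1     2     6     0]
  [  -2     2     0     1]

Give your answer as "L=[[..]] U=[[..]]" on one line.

  row1 -= 1·row0 → [0,2,2,2]
  row2 -= -1·row0 → [0,4,6,2]
  row3 -= 2·row0 → [0,-2,0,-3]
  row2 -= 2·row1 → [0,0,2,-2]
  row3 -= -1·row1 → [0,0,2,-1]
  row3 -= 1·row2 → [0,0,0,1]

L=[[1,0,0,0],[1,1,0,0],[-1,2,1,0],[2,-1,1,1]] U=[[-1,2,0,2],[0,2,2,2],[0,0,2,-2],[0,0,0,1]]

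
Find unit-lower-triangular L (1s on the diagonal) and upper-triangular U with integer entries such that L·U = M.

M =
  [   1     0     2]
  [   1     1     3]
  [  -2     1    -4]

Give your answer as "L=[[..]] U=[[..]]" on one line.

L=[[1,0,0],[1,1,0],[-2,1,1]] U=[[1,0,2],[0,1,1],[0,0,-1]]

  r1 -= 1·r0 → [0,1,1]
  r2 -= -2·r0 → [0,1,0]
  r2 -= 1·r1 → [0,0,-1]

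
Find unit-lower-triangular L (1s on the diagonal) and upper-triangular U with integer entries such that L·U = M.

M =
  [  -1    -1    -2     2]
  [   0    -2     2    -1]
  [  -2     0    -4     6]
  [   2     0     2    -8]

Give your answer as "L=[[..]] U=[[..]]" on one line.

  R1 -= 0·R0 → [0,-2,2,-1]
  R2 -= 2·R0 → [0,2,0,2]
  R3 -= -2·R0 → [0,-2,-2,-4]
  R2 -= -1·R1 → [0,0,2,1]
  R3 -= 1·R1 → [0,0,-4,-3]
  R3 -= -2·R2 → [0,0,0,-1]

L=[[1,0,0,0],[0,1,0,0],[2,-1,1,0],[-2,1,-2,1]] U=[[-1,-1,-2,2],[0,-2,2,-1],[0,0,2,1],[0,0,0,-1]]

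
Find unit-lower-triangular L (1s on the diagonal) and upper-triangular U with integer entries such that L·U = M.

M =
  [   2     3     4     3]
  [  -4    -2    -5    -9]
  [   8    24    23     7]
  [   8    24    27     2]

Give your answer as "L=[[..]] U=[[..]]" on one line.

L=[[1,0,0,0],[-2,1,0,0],[4,3,1,0],[4,3,-1,1]] U=[[2,3,4,3],[0,4,3,-3],[0,0,-2,4],[0,0,0,3]]

  r1 -= -2·r0 → [0,4,3,-3]
  r2 -= 4·r0 → [0,12,7,-5]
  r3 -= 4·r0 → [0,12,11,-10]
  r2 -= 3·r1 → [0,0,-2,4]
  r3 -= 3·r1 → [0,0,2,-1]
  r3 -= -1·r2 → [0,0,0,3]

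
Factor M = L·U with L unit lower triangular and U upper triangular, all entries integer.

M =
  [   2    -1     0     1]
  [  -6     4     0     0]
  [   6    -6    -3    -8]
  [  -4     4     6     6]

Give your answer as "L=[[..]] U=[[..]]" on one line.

L=[[1,0,0,0],[-3,1,0,0],[3,-3,1,0],[-2,2,-2,1]] U=[[2,-1,0,1],[0,1,0,3],[0,0,-3,-2],[0,0,0,-2]]

  r1 -= -3·r0 → [0,1,0,3]
  r2 -= 3·r0 → [0,-3,-3,-11]
  r3 -= -2·r0 → [0,2,6,8]
  r2 -= -3·r1 → [0,0,-3,-2]
  r3 -= 2·r1 → [0,0,6,2]
  r3 -= -2·r2 → [0,0,0,-2]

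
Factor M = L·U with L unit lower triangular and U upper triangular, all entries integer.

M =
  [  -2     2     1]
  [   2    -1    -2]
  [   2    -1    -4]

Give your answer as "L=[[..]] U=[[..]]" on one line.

L=[[1,0,0],[-1,1,0],[-1,1,1]] U=[[-2,2,1],[0,1,-1],[0,0,-2]]

  r1 -= -1·r0 → [0,1,-1]
  r2 -= -1·r0 → [0,1,-3]
  r2 -= 1·r1 → [0,0,-2]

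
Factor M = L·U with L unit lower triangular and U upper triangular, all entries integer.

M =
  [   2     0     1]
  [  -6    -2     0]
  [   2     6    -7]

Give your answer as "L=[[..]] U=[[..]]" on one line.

L=[[1,0,0],[-3,1,0],[1,-3,1]] U=[[2,0,1],[0,-2,3],[0,0,1]]

  row1 -= -3·row0 → [0,-2,3]
  row2 -= 1·row0 → [0,6,-8]
  row2 -= -3·row1 → [0,0,1]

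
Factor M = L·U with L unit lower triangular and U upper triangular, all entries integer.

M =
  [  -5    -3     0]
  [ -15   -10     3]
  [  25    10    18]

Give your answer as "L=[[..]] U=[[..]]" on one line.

L=[[1,0,0],[3,1,0],[-5,5,1]] U=[[-5,-3,0],[0,-1,3],[0,0,3]]

  R1 -= 3·R0 → [0,-1,3]
  R2 -= -5·R0 → [0,-5,18]
  R2 -= 5·R1 → [0,0,3]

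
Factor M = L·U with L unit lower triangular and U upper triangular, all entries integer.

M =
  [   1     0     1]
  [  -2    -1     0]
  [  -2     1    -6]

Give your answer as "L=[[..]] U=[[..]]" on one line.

L=[[1,0,0],[-2,1,0],[-2,-1,1]] U=[[1,0,1],[0,-1,2],[0,0,-2]]

  R1 -= -2·R0 → [0,-1,2]
  R2 -= -2·R0 → [0,1,-4]
  R2 -= -1·R1 → [0,0,-2]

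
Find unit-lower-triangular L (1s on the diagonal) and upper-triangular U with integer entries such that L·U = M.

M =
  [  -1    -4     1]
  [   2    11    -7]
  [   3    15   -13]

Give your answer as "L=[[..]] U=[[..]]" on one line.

  row1 -= -2·row0 → [0,3,-5]
  row2 -= -3·row0 → [0,3,-10]
  row2 -= 1·row1 → [0,0,-5]

L=[[1,0,0],[-2,1,0],[-3,1,1]] U=[[-1,-4,1],[0,3,-5],[0,0,-5]]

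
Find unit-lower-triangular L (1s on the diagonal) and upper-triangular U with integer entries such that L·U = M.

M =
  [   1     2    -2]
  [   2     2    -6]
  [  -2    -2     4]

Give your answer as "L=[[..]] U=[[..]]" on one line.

  R1 -= 2·R0 → [0,-2,-2]
  R2 -= -2·R0 → [0,2,0]
  R2 -= -1·R1 → [0,0,-2]

L=[[1,0,0],[2,1,0],[-2,-1,1]] U=[[1,2,-2],[0,-2,-2],[0,0,-2]]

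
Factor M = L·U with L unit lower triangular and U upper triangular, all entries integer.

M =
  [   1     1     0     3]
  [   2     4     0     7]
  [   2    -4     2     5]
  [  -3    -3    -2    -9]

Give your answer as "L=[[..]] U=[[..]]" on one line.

L=[[1,0,0,0],[2,1,0,0],[2,-3,1,0],[-3,0,-1,1]] U=[[1,1,0,3],[0,2,0,1],[0,0,2,2],[0,0,0,2]]

  R1 -= 2·R0 → [0,2,0,1]
  R2 -= 2·R0 → [0,-6,2,-1]
  R3 -= -3·R0 → [0,0,-2,0]
  R2 -= -3·R1 → [0,0,2,2]
  R3 -= 0·R1 → [0,0,-2,0]
  R3 -= -1·R2 → [0,0,0,2]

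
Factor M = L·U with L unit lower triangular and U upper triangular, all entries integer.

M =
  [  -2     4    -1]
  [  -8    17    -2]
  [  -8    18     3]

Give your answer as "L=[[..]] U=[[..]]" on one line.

L=[[1,0,0],[4,1,0],[4,2,1]] U=[[-2,4,-1],[0,1,2],[0,0,3]]

  r1 -= 4·r0 → [0,1,2]
  r2 -= 4·r0 → [0,2,7]
  r2 -= 2·r1 → [0,0,3]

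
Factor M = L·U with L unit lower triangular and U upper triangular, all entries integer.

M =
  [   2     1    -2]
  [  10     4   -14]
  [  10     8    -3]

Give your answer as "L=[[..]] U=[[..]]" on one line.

  r1 -= 5·r0 → [0,-1,-4]
  r2 -= 5·r0 → [0,3,7]
  r2 -= -3·r1 → [0,0,-5]

L=[[1,0,0],[5,1,0],[5,-3,1]] U=[[2,1,-2],[0,-1,-4],[0,0,-5]]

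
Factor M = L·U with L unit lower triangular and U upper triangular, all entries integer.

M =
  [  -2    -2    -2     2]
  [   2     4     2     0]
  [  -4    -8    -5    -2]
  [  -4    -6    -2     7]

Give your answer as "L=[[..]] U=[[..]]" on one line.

L=[[1,0,0,0],[-1,1,0,0],[2,-2,1,0],[2,-1,-2,1]] U=[[-2,-2,-2,2],[0,2,0,2],[0,0,-1,-2],[0,0,0,1]]

  r1 -= -1·r0 → [0,2,0,2]
  r2 -= 2·r0 → [0,-4,-1,-6]
  r3 -= 2·r0 → [0,-2,2,3]
  r2 -= -2·r1 → [0,0,-1,-2]
  r3 -= -1·r1 → [0,0,2,5]
  r3 -= -2·r2 → [0,0,0,1]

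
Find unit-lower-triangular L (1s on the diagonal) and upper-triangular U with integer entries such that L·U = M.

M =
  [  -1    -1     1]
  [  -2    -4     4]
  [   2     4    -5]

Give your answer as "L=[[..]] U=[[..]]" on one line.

L=[[1,0,0],[2,1,0],[-2,-1,1]] U=[[-1,-1,1],[0,-2,2],[0,0,-1]]

  R1 -= 2·R0 → [0,-2,2]
  R2 -= -2·R0 → [0,2,-3]
  R2 -= -1·R1 → [0,0,-1]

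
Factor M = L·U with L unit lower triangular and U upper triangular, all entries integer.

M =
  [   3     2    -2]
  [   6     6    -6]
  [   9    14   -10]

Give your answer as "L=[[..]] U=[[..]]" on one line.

  r1 -= 2·r0 → [0,2,-2]
  r2 -= 3·r0 → [0,8,-4]
  r2 -= 4·r1 → [0,0,4]

L=[[1,0,0],[2,1,0],[3,4,1]] U=[[3,2,-2],[0,2,-2],[0,0,4]]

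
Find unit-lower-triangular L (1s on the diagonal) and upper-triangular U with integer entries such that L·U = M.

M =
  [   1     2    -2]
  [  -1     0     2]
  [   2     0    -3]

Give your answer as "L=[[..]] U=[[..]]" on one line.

  R1 -= -1·R0 → [0,2,0]
  R2 -= 2·R0 → [0,-4,1]
  R2 -= -2·R1 → [0,0,1]

L=[[1,0,0],[-1,1,0],[2,-2,1]] U=[[1,2,-2],[0,2,0],[0,0,1]]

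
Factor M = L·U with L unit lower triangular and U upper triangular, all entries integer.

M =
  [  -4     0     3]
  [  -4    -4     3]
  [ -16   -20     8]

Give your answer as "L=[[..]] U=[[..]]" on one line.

L=[[1,0,0],[1,1,0],[4,5,1]] U=[[-4,0,3],[0,-4,0],[0,0,-4]]

  R1 -= 1·R0 → [0,-4,0]
  R2 -= 4·R0 → [0,-20,-4]
  R2 -= 5·R1 → [0,0,-4]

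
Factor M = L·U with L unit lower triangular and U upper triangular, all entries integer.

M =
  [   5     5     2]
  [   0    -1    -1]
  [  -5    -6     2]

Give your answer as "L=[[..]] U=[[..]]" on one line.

L=[[1,0,0],[0,1,0],[-1,1,1]] U=[[5,5,2],[0,-1,-1],[0,0,5]]

  R1 -= 0·R0 → [0,-1,-1]
  R2 -= -1·R0 → [0,-1,4]
  R2 -= 1·R1 → [0,0,5]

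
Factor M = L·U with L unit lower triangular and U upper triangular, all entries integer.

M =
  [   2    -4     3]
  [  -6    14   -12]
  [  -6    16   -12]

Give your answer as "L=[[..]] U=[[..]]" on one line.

L=[[1,0,0],[-3,1,0],[-3,2,1]] U=[[2,-4,3],[0,2,-3],[0,0,3]]

  r1 -= -3·r0 → [0,2,-3]
  r2 -= -3·r0 → [0,4,-3]
  r2 -= 2·r1 → [0,0,3]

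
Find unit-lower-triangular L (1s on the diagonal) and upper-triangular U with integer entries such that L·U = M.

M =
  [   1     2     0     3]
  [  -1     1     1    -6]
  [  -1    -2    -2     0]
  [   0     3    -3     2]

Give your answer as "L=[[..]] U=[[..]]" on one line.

  R1 -= -1·R0 → [0,3,1,-3]
  R2 -= -1·R0 → [0,0,-2,3]
  R3 -= 0·R0 → [0,3,-3,2]
  R2 -= 0·R1 → [0,0,-2,3]
  R3 -= 1·R1 → [0,0,-4,5]
  R3 -= 2·R2 → [0,0,0,-1]

L=[[1,0,0,0],[-1,1,0,0],[-1,0,1,0],[0,1,2,1]] U=[[1,2,0,3],[0,3,1,-3],[0,0,-2,3],[0,0,0,-1]]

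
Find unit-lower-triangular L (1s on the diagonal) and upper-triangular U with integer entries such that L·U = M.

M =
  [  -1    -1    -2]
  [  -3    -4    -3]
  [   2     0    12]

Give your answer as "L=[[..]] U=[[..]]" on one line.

L=[[1,0,0],[3,1,0],[-2,2,1]] U=[[-1,-1,-2],[0,-1,3],[0,0,2]]

  row1 -= 3·row0 → [0,-1,3]
  row2 -= -2·row0 → [0,-2,8]
  row2 -= 2·row1 → [0,0,2]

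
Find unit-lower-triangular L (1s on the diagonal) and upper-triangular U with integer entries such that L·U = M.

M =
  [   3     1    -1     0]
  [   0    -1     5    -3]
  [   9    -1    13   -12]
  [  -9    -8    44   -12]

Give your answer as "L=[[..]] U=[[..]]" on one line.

L=[[1,0,0,0],[0,1,0,0],[3,4,1,0],[-3,5,-4,1]] U=[[3,1,-1,0],[0,-1,5,-3],[0,0,-4,0],[0,0,0,3]]

  R1 -= 0·R0 → [0,-1,5,-3]
  R2 -= 3·R0 → [0,-4,16,-12]
  R3 -= -3·R0 → [0,-5,41,-12]
  R2 -= 4·R1 → [0,0,-4,0]
  R3 -= 5·R1 → [0,0,16,3]
  R3 -= -4·R2 → [0,0,0,3]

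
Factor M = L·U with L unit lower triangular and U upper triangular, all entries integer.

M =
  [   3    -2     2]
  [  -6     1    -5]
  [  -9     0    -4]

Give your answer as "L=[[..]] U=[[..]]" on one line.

  R1 -= -2·R0 → [0,-3,-1]
  R2 -= -3·R0 → [0,-6,2]
  R2 -= 2·R1 → [0,0,4]

L=[[1,0,0],[-2,1,0],[-3,2,1]] U=[[3,-2,2],[0,-3,-1],[0,0,4]]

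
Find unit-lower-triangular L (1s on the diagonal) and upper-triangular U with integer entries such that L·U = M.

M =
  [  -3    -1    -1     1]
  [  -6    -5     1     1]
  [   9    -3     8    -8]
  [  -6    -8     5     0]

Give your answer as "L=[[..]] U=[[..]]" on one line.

L=[[1,0,0,0],[2,1,0,0],[-3,2,1,0],[2,2,-1,1]] U=[[-3,-1,-1,1],[0,-3,3,-1],[0,0,-1,-3],[0,0,0,-3]]

  r1 -= 2·r0 → [0,-3,3,-1]
  r2 -= -3·r0 → [0,-6,5,-5]
  r3 -= 2·r0 → [0,-6,7,-2]
  r2 -= 2·r1 → [0,0,-1,-3]
  r3 -= 2·r1 → [0,0,1,0]
  r3 -= -1·r2 → [0,0,0,-3]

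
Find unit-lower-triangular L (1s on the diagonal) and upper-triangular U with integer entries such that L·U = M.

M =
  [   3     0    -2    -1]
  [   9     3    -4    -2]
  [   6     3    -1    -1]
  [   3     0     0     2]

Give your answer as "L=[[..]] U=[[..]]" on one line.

  R1 -= 3·R0 → [0,3,2,1]
  R2 -= 2·R0 → [0,3,3,1]
  R3 -= 1·R0 → [0,0,2,3]
  R2 -= 1·R1 → [0,0,1,0]
  R3 -= 0·R1 → [0,0,2,3]
  R3 -= 2·R2 → [0,0,0,3]

L=[[1,0,0,0],[3,1,0,0],[2,1,1,0],[1,0,2,1]] U=[[3,0,-2,-1],[0,3,2,1],[0,0,1,0],[0,0,0,3]]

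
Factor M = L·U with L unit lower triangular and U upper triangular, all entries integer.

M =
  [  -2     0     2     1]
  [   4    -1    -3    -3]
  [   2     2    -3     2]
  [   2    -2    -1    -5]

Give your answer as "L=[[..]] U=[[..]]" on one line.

  R1 -= -2·R0 → [0,-1,1,-1]
  R2 -= -1·R0 → [0,2,-1,3]
  R3 -= -1·R0 → [0,-2,1,-4]
  R2 -= -2·R1 → [0,0,1,1]
  R3 -= 2·R1 → [0,0,-1,-2]
  R3 -= -1·R2 → [0,0,0,-1]

L=[[1,0,0,0],[-2,1,0,0],[-1,-2,1,0],[-1,2,-1,1]] U=[[-2,0,2,1],[0,-1,1,-1],[0,0,1,1],[0,0,0,-1]]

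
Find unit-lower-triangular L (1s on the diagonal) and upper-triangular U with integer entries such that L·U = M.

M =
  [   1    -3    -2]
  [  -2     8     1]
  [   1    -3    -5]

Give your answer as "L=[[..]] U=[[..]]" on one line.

  R1 -= -2·R0 → [0,2,-3]
  R2 -= 1·R0 → [0,0,-3]
  R2 -= 0·R1 → [0,0,-3]

L=[[1,0,0],[-2,1,0],[1,0,1]] U=[[1,-3,-2],[0,2,-3],[0,0,-3]]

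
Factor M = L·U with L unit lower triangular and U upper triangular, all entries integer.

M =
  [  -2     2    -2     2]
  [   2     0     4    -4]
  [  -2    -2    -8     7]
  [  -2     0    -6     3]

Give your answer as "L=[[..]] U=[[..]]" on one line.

L=[[1,0,0,0],[-1,1,0,0],[1,-2,1,0],[1,-1,1,1]] U=[[-2,2,-2,2],[0,2,2,-2],[0,0,-2,1],[0,0,0,-2]]

  R1 -= -1·R0 → [0,2,2,-2]
  R2 -= 1·R0 → [0,-4,-6,5]
  R3 -= 1·R0 → [0,-2,-4,1]
  R2 -= -2·R1 → [0,0,-2,1]
  R3 -= -1·R1 → [0,0,-2,-1]
  R3 -= 1·R2 → [0,0,0,-2]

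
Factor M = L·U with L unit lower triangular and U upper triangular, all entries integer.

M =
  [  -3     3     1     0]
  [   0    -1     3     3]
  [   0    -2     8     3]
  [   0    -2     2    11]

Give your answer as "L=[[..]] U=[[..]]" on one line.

  row1 -= 0·row0 → [0,-1,3,3]
  row2 -= 0·row0 → [0,-2,8,3]
  row3 -= 0·row0 → [0,-2,2,11]
  row2 -= 2·row1 → [0,0,2,-3]
  row3 -= 2·row1 → [0,0,-4,5]
  row3 -= -2·row2 → [0,0,0,-1]

L=[[1,0,0,0],[0,1,0,0],[0,2,1,0],[0,2,-2,1]] U=[[-3,3,1,0],[0,-1,3,3],[0,0,2,-3],[0,0,0,-1]]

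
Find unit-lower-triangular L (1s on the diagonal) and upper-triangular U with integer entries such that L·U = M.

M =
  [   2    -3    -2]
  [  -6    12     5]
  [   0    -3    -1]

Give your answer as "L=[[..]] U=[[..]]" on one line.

L=[[1,0,0],[-3,1,0],[0,-1,1]] U=[[2,-3,-2],[0,3,-1],[0,0,-2]]

  r1 -= -3·r0 → [0,3,-1]
  r2 -= 0·r0 → [0,-3,-1]
  r2 -= -1·r1 → [0,0,-2]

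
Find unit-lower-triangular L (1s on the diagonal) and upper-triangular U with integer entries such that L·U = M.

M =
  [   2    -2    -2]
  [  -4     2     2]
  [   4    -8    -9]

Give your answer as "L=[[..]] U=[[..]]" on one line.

L=[[1,0,0],[-2,1,0],[2,2,1]] U=[[2,-2,-2],[0,-2,-2],[0,0,-1]]

  r1 -= -2·r0 → [0,-2,-2]
  r2 -= 2·r0 → [0,-4,-5]
  r2 -= 2·r1 → [0,0,-1]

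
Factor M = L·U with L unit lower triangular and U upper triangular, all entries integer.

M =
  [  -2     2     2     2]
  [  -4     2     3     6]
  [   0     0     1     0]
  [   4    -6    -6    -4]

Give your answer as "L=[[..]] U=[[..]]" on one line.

L=[[1,0,0,0],[2,1,0,0],[0,0,1,0],[-2,1,-1,1]] U=[[-2,2,2,2],[0,-2,-1,2],[0,0,1,0],[0,0,0,-2]]

  r1 -= 2·r0 → [0,-2,-1,2]
  r2 -= 0·r0 → [0,0,1,0]
  r3 -= -2·r0 → [0,-2,-2,0]
  r2 -= 0·r1 → [0,0,1,0]
  r3 -= 1·r1 → [0,0,-1,-2]
  r3 -= -1·r2 → [0,0,0,-2]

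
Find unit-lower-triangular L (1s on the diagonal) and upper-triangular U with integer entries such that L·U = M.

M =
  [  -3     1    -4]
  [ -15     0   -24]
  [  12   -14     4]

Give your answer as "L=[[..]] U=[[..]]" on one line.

L=[[1,0,0],[5,1,0],[-4,2,1]] U=[[-3,1,-4],[0,-5,-4],[0,0,-4]]

  r1 -= 5·r0 → [0,-5,-4]
  r2 -= -4·r0 → [0,-10,-12]
  r2 -= 2·r1 → [0,0,-4]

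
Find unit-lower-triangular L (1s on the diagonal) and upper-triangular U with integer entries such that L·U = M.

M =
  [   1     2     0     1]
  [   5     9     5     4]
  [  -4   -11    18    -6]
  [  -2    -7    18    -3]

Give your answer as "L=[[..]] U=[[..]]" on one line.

  R1 -= 5·R0 → [0,-1,5,-1]
  R2 -= -4·R0 → [0,-3,18,-2]
  R3 -= -2·R0 → [0,-3,18,-1]
  R2 -= 3·R1 → [0,0,3,1]
  R3 -= 3·R1 → [0,0,3,2]
  R3 -= 1·R2 → [0,0,0,1]

L=[[1,0,0,0],[5,1,0,0],[-4,3,1,0],[-2,3,1,1]] U=[[1,2,0,1],[0,-1,5,-1],[0,0,3,1],[0,0,0,1]]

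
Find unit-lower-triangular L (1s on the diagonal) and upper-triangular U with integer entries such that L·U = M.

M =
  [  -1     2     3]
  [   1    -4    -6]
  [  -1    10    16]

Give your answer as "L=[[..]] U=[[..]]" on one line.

  row1 -= -1·row0 → [0,-2,-3]
  row2 -= 1·row0 → [0,8,13]
  row2 -= -4·row1 → [0,0,1]

L=[[1,0,0],[-1,1,0],[1,-4,1]] U=[[-1,2,3],[0,-2,-3],[0,0,1]]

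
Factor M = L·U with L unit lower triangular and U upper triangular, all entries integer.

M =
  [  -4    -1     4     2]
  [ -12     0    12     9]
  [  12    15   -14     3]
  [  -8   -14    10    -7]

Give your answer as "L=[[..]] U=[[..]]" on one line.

  R1 -= 3·R0 → [0,3,0,3]
  R2 -= -3·R0 → [0,12,-2,9]
  R3 -= 2·R0 → [0,-12,2,-11]
  R2 -= 4·R1 → [0,0,-2,-3]
  R3 -= -4·R1 → [0,0,2,1]
  R3 -= -1·R2 → [0,0,0,-2]

L=[[1,0,0,0],[3,1,0,0],[-3,4,1,0],[2,-4,-1,1]] U=[[-4,-1,4,2],[0,3,0,3],[0,0,-2,-3],[0,0,0,-2]]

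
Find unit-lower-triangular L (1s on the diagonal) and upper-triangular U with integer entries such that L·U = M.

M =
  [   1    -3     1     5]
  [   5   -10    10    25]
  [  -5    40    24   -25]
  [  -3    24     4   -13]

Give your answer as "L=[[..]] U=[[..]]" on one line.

L=[[1,0,0,0],[5,1,0,0],[-5,5,1,0],[-3,3,-2,1]] U=[[1,-3,1,5],[0,5,5,0],[0,0,4,0],[0,0,0,2]]

  R1 -= 5·R0 → [0,5,5,0]
  R2 -= -5·R0 → [0,25,29,0]
  R3 -= -3·R0 → [0,15,7,2]
  R2 -= 5·R1 → [0,0,4,0]
  R3 -= 3·R1 → [0,0,-8,2]
  R3 -= -2·R2 → [0,0,0,2]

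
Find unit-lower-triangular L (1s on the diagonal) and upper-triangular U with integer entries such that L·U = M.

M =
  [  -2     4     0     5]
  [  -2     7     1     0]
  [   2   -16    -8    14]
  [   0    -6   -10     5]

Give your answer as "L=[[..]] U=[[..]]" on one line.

L=[[1,0,0,0],[1,1,0,0],[-1,-4,1,0],[0,-2,2,1]] U=[[-2,4,0,5],[0,3,1,-5],[0,0,-4,-1],[0,0,0,-3]]

  row1 -= 1·row0 → [0,3,1,-5]
  row2 -= -1·row0 → [0,-12,-8,19]
  row3 -= 0·row0 → [0,-6,-10,5]
  row2 -= -4·row1 → [0,0,-4,-1]
  row3 -= -2·row1 → [0,0,-8,-5]
  row3 -= 2·row2 → [0,0,0,-3]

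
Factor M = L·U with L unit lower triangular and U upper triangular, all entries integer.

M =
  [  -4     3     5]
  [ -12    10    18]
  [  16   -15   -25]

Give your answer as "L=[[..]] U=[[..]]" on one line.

L=[[1,0,0],[3,1,0],[-4,-3,1]] U=[[-4,3,5],[0,1,3],[0,0,4]]

  R1 -= 3·R0 → [0,1,3]
  R2 -= -4·R0 → [0,-3,-5]
  R2 -= -3·R1 → [0,0,4]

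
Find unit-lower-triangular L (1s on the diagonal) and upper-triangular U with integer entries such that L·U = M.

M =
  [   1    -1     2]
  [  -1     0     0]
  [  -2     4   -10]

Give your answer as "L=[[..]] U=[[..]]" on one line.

L=[[1,0,0],[-1,1,0],[-2,-2,1]] U=[[1,-1,2],[0,-1,2],[0,0,-2]]

  R1 -= -1·R0 → [0,-1,2]
  R2 -= -2·R0 → [0,2,-6]
  R2 -= -2·R1 → [0,0,-2]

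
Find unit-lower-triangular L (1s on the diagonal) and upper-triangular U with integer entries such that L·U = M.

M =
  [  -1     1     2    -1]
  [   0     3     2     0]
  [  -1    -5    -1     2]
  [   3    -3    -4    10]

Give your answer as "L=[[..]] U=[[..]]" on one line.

L=[[1,0,0,0],[0,1,0,0],[1,-2,1,0],[-3,0,2,1]] U=[[-1,1,2,-1],[0,3,2,0],[0,0,1,3],[0,0,0,1]]

  r1 -= 0·r0 → [0,3,2,0]
  r2 -= 1·r0 → [0,-6,-3,3]
  r3 -= -3·r0 → [0,0,2,7]
  r2 -= -2·r1 → [0,0,1,3]
  r3 -= 0·r1 → [0,0,2,7]
  r3 -= 2·r2 → [0,0,0,1]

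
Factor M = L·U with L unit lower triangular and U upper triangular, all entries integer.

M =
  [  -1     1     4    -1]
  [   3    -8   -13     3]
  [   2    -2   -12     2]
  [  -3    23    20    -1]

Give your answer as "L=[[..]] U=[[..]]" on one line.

  R1 -= -3·R0 → [0,-5,-1,0]
  R2 -= -2·R0 → [0,0,-4,0]
  R3 -= 3·R0 → [0,20,8,2]
  R2 -= 0·R1 → [0,0,-4,0]
  R3 -= -4·R1 → [0,0,4,2]
  R3 -= -1·R2 → [0,0,0,2]

L=[[1,0,0,0],[-3,1,0,0],[-2,0,1,0],[3,-4,-1,1]] U=[[-1,1,4,-1],[0,-5,-1,0],[0,0,-4,0],[0,0,0,2]]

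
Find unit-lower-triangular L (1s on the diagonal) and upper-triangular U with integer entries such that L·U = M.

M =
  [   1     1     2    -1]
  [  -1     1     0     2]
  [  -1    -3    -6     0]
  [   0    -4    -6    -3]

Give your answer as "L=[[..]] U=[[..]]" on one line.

L=[[1,0,0,0],[-1,1,0,0],[-1,-1,1,0],[0,-2,1,1]] U=[[1,1,2,-1],[0,2,2,1],[0,0,-2,0],[0,0,0,-1]]

  r1 -= -1·r0 → [0,2,2,1]
  r2 -= -1·r0 → [0,-2,-4,-1]
  r3 -= 0·r0 → [0,-4,-6,-3]
  r2 -= -1·r1 → [0,0,-2,0]
  r3 -= -2·r1 → [0,0,-2,-1]
  r3 -= 1·r2 → [0,0,0,-1]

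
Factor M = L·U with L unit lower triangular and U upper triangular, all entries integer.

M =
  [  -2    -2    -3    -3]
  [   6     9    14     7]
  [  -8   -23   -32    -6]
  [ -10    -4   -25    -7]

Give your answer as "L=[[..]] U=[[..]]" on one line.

L=[[1,0,0,0],[-3,1,0,0],[4,-5,1,0],[5,2,-4,1]] U=[[-2,-2,-3,-3],[0,3,5,-2],[0,0,5,-4],[0,0,0,-4]]

  R1 -= -3·R0 → [0,3,5,-2]
  R2 -= 4·R0 → [0,-15,-20,6]
  R3 -= 5·R0 → [0,6,-10,8]
  R2 -= -5·R1 → [0,0,5,-4]
  R3 -= 2·R1 → [0,0,-20,12]
  R3 -= -4·R2 → [0,0,0,-4]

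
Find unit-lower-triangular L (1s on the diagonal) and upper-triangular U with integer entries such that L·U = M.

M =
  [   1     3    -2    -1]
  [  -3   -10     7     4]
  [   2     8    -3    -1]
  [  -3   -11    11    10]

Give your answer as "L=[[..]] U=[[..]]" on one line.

L=[[1,0,0,0],[-3,1,0,0],[2,-2,1,0],[-3,2,1,1]] U=[[1,3,-2,-1],[0,-1,1,1],[0,0,3,3],[0,0,0,2]]

  r1 -= -3·r0 → [0,-1,1,1]
  r2 -= 2·r0 → [0,2,1,1]
  r3 -= -3·r0 → [0,-2,5,7]
  r2 -= -2·r1 → [0,0,3,3]
  r3 -= 2·r1 → [0,0,3,5]
  r3 -= 1·r2 → [0,0,0,2]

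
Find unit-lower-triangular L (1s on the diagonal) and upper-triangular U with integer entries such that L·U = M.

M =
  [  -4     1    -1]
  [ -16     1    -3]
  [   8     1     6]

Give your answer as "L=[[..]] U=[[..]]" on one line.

L=[[1,0,0],[4,1,0],[-2,-1,1]] U=[[-4,1,-1],[0,-3,1],[0,0,5]]

  R1 -= 4·R0 → [0,-3,1]
  R2 -= -2·R0 → [0,3,4]
  R2 -= -1·R1 → [0,0,5]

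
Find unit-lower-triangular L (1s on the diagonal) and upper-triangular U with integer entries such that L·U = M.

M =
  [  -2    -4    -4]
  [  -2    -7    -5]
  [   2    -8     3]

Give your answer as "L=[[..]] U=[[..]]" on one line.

L=[[1,0,0],[1,1,0],[-1,4,1]] U=[[-2,-4,-4],[0,-3,-1],[0,0,3]]

  r1 -= 1·r0 → [0,-3,-1]
  r2 -= -1·r0 → [0,-12,-1]
  r2 -= 4·r1 → [0,0,3]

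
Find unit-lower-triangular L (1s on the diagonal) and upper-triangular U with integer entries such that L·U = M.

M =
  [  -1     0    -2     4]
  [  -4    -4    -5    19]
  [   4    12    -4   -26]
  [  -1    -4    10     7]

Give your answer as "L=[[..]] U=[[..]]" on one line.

  r1 -= 4·r0 → [0,-4,3,3]
  r2 -= -4·r0 → [0,12,-12,-10]
  r3 -= 1·r0 → [0,-4,12,3]
  r2 -= -3·r1 → [0,0,-3,-1]
  r3 -= 1·r1 → [0,0,9,0]
  r3 -= -3·r2 → [0,0,0,-3]

L=[[1,0,0,0],[4,1,0,0],[-4,-3,1,0],[1,1,-3,1]] U=[[-1,0,-2,4],[0,-4,3,3],[0,0,-3,-1],[0,0,0,-3]]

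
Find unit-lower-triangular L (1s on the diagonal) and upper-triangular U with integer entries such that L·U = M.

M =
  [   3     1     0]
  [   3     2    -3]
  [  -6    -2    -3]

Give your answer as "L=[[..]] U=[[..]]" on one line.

L=[[1,0,0],[1,1,0],[-2,0,1]] U=[[3,1,0],[0,1,-3],[0,0,-3]]

  row1 -= 1·row0 → [0,1,-3]
  row2 -= -2·row0 → [0,0,-3]
  row2 -= 0·row1 → [0,0,-3]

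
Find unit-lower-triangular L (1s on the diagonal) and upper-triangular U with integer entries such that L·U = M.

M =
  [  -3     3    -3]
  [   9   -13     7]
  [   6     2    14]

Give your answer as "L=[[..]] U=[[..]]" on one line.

L=[[1,0,0],[-3,1,0],[-2,-2,1]] U=[[-3,3,-3],[0,-4,-2],[0,0,4]]

  row1 -= -3·row0 → [0,-4,-2]
  row2 -= -2·row0 → [0,8,8]
  row2 -= -2·row1 → [0,0,4]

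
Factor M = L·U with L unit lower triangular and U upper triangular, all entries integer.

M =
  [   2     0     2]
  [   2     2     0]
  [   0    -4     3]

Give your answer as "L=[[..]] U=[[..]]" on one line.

  row1 -= 1·row0 → [0,2,-2]
  row2 -= 0·row0 → [0,-4,3]
  row2 -= -2·row1 → [0,0,-1]

L=[[1,0,0],[1,1,0],[0,-2,1]] U=[[2,0,2],[0,2,-2],[0,0,-1]]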